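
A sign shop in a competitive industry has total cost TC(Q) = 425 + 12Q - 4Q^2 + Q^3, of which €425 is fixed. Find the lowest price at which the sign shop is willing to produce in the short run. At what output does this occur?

€8 per unit, at Q = 2

The firm shuts down when price falls below the minimum of average variable cost. AVC = VC/Q = 12 - 4Q + Q^2.
dAVC/dQ = -4 + 2Q = 0 gives Q = 2. min AVC = 12 - 4·2 + 2^2 = 8.
For P < €8 the firm produces nothing.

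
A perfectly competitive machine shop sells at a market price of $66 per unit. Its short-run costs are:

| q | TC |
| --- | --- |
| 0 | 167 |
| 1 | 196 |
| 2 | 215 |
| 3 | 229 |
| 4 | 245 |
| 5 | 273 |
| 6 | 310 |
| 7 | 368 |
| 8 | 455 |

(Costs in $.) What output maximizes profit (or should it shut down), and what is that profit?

q = 7; profit = $94

Compute π = P·q − TC at each output: q=0: -167; q=1: -130; q=2: -83; q=3: -31; q=4: 19; q=5: 57; q=6: 86; q=7: 94; q=8: 73.
Profit is maximized at q = 7. AVC there is 201/7 = $28.71 ≤ P, so producing beats shutting down (which would give -$167).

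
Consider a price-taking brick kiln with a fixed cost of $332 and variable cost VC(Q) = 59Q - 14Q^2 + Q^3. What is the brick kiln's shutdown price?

Short-run supply begins at min AVC. From VC = 59Q - 14Q^2 + Q^3, AVC = 59 - 14Q + Q^2.
At the minimum of AVC, MC = AVC. MC = 59 - 28Q + 3Q^2; setting MC = AVC gives 2Q^2 - 14Q = 0, so Q = 7. min AVC = 10.
So the shutdown price is $10.

$10 per unit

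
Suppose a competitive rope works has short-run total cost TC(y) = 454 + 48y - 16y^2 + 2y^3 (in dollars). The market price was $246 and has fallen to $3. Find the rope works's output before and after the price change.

Output falls from 9 to 0 (the firm shuts down)

MC = 48 - 32y + 6y^2; the shutdown threshold is min AVC = $16 (at y = 4).
With P = $246 above the shutdown price, P = MC gives y = 9.
At P = $3 < min AVC = $16, price no longer covers variable cost at any output, so the firm shuts down: y = 0.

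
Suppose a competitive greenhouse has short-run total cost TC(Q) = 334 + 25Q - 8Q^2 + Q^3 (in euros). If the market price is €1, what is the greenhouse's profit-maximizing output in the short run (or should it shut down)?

From TC, MC = TC'(Q) = 25 - 16Q + 3Q^2 and AVC = VC/Q = 25 - 8Q + Q^2.
The AVC parabola has its vertex at Q = 8/2 = 4, where AVC = 25 - 8·4 + 4^2 = €9.
P = €1 lies below min AVC = €9; no output level covers variable cost.
The firm minimizes its loss by shutting down and losing only its fixed cost of €334.

Shut down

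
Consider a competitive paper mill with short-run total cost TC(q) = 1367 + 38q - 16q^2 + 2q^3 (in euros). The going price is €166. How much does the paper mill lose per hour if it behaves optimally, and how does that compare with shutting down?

Profit = -€343 at q = 8

AVC = 38 - 16q + 2q^2 has its minimum €6 at q = 4; price €166 clears that bar, so the firm operates.
MC = 38 - 32q + 6q^2. Setting P = MC and taking the root on the rising branch gives q* = 8.
TR = 166·8 = 1328. TC = 1367 + 304 = 1671. Profit = 1328 − 1671 = -€343.
That loss of €343 beats the €1367 the firm would lose by shutting down; producing recovers €1024 of fixed cost.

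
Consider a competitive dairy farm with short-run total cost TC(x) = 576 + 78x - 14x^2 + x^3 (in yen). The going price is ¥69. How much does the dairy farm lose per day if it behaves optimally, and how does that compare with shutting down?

Profit = -¥252 at x = 9

AVC = 78 - 14x + x^2 has its minimum ¥29 at x = 7; price ¥69 clears that bar, so the firm operates.
MC = 78 - 28x + 3x^2. Setting P = MC and taking the root on the rising branch gives x* = 9.
TR = 69·9 = 621. TC = 576 + 297 = 873. Profit = 621 − 873 = -¥252.
By producing, the firm covers all variable cost plus ¥324 of fixed cost; shutting down would lose the full ¥576.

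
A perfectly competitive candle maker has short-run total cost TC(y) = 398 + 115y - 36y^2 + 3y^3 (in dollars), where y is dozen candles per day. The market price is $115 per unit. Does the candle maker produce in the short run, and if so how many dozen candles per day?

Produce at y = 8

Strip out fixed cost: VC = 115y - 36y^2 + 3y^3. Then AVC = 115 - 36y + 3y^2 and MC = 115 - 72y + 9y^2.
AVC hits its minimum where MC = AVC, at y = 6, giving min AVC = 115 - 36·6 + 3·6^2 = $7.
Because $115 ≥ $7, revenue can cover variable cost; the firm operates.
Set P = MC: 115 = 115 - 72y + 9y^2 → -72y + 9y^2 = 0. The roots are y = 0 and y = 8; the profit-maximizing output is on the rising part of MC, so y* = 8.
Check: AVC at y = 8 is $19 ≤ P, so revenue covers variable cost.
Profit = P·y − TC = 115·8 − 550 = $370.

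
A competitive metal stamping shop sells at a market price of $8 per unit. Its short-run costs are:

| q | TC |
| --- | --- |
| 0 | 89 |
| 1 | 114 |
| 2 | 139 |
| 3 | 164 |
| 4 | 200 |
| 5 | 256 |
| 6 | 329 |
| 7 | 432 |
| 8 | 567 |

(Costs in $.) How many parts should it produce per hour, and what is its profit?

q = 0 (shut down); profit = -$89

Profit at each row (π = 8q − TC): q=0: -89; q=1: -106; q=2: -123; q=3: -140; q=4: -168; q=5: -216; q=6: -281; q=7: -376; q=8: -503.
Profit is highest at q = 0. Equivalently, the lowest AVC in the table is 25/1 ≈ $25 at q = 1, and P = $8 falls below it — price never covers variable cost, so the firm shuts down and loses only its fixed cost.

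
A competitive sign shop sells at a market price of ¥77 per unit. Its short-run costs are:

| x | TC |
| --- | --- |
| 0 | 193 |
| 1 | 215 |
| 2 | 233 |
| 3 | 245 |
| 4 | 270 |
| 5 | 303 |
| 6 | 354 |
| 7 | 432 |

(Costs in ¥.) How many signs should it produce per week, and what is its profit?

x = 6; profit = ¥108

Compute π = P·x − TC at each output: x=0: -193; x=1: -138; x=2: -79; x=3: -14; x=4: 38; x=5: 82; x=6: 108; x=7: 107.
Profit is maximized at x = 6. AVC there is 161/6 = ¥26.83 ≤ P, so producing beats shutting down (which would give -¥193).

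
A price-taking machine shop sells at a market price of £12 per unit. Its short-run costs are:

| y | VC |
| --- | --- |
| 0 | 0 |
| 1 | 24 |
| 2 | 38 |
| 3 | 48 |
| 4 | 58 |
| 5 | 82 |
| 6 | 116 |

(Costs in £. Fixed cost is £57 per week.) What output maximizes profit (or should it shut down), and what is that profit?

Tabulate TR − TC: y=0: -57; y=1: -69; y=2: -71; y=3: -69; y=4: -67; y=5: -79; y=6: -101.
Profit is highest at y = 0. Equivalently, the lowest AVC in the table is 58/4 ≈ £14.50 at y = 4, and P = £12 falls below it — price never covers variable cost, so the firm shuts down and loses only its fixed cost.

y = 0 (shut down); profit = -£57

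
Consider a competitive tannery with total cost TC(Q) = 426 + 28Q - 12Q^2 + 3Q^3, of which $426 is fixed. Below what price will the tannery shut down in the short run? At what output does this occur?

The firm shuts down when price falls below the minimum of average variable cost. AVC = VC/Q = 28 - 12Q + 3Q^2.
At the minimum of AVC, MC = AVC. MC = 28 - 24Q + 9Q^2; setting MC = AVC gives 6Q^2 - 12Q = 0, so Q = 2. min AVC = 16.
For P < $16 the firm produces nothing.

$16 per unit, at Q = 2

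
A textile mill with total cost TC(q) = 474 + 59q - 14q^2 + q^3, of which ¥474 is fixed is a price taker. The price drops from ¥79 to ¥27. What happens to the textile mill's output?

Output falls from 10 to 8

AVC = 59 - 14q + q^2, minimized at q = 7 where min AVC = ¥10. MC = 59 - 28q + 3q^2.
At P = ¥79 ≥ min AVC, set P = MC on the rising branch: q = 10.
At P = ¥27 ≥ min AVC, set P = MC: q = 8. The firm stays open but cuts output.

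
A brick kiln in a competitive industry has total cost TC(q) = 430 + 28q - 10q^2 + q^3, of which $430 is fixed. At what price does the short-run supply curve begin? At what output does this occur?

$3 per unit, at q = 5

The shutdown price is the minimum of AVC. VC = 28q - 10q^2 + q^3, so AVC = 28 - 10q + q^2.
dAVC/dq = -10 + 2q = 0 gives q = 5. min AVC = 28 - 10·5 + 5^2 = 3.
The firm shuts down for any P below $3.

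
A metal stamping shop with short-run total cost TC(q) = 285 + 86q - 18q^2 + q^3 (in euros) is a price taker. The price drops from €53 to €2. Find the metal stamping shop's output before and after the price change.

AVC = 86 - 18q + q^2, minimized at q = 9 where min AVC = €5. MC = 86 - 36q + 3q^2.
At P = €53 ≥ min AVC, set P = MC on the rising branch: q = 11.
At P = €2 < min AVC = €5, price no longer covers variable cost at any output, so the firm shuts down: q = 0.

Output falls from 11 to 0 (the firm shuts down)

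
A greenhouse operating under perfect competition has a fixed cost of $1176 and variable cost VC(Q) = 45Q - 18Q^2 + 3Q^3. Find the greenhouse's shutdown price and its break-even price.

Shutdown price = $18; break-even price = $234

Shutdown price = min AVC. AVC = 45 - 18Q + 3Q^2, with vertex at Q = 3 and minimum $18.
ATC = 1176/Q + 45 - 18Q + 3Q^2. Setting dATC/dQ = −1176/Q^2 − 18 + 6Q = 0 gives Q = 7 (since 6·7^3 − 18·7^2 = 1176).
min ATC = 1176/7 + 45 − 18·7 + 3·7^2 = $234. That is the break-even price.
For $18 ≤ P < $234 the firm produces at a loss; below $18 it shuts down.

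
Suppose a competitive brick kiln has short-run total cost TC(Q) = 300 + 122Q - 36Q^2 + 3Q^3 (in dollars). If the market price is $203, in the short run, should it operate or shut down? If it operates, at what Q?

Produce at Q = 9

Strip out fixed cost: VC = 122Q - 36Q^2 + 3Q^3. Then AVC = 122 - 36Q + 3Q^2 and MC = 122 - 72Q + 9Q^2.
AVC is minimized where dAVC/dQ = -36 + 6Q = 0, at Q = 6; min AVC = 122 - 36·6 + 3·6^2 = $14.
P = $203 exceeds min AVC = $14, so the firm stays open.
P = MC gives -81 - 72Q + 9Q^2 = 0, with roots -1 and 9. Take the larger (rising MC): Q* = 9.
Check: AVC at Q = 9 is $41 ≤ P, so revenue covers variable cost.
Profit = P·Q − TC = 203·9 − 669 = $1158.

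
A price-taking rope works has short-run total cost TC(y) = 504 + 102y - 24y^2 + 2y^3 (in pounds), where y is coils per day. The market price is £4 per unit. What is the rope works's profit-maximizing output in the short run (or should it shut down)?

Shut down

Strip out fixed cost: VC = 102y - 24y^2 + 2y^3. Then AVC = 102 - 24y + 2y^2 and MC = 102 - 48y + 6y^2.
AVC hits its minimum where MC = AVC, at y = 6, giving min AVC = 102 - 24·6 + 2·6^2 = £30.
With P < min AVC (£4 < £30), every unit sold adds to the loss.
Best response: produce nothing and absorb the £504 fixed cost.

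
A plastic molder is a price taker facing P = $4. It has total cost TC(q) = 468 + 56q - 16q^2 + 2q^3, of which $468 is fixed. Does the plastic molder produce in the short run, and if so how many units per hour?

Shut down

Strip out fixed cost: VC = 56q - 16q^2 + 2q^3. Then AVC = 56 - 16q + 2q^2 and MC = 56 - 32q + 6q^2.
AVC is minimized where dAVC/dq = -16 + 4q = 0, at q = 4; min AVC = 56 - 16·4 + 2·4^2 = $24.
With P < min AVC ($4 < $24), every unit sold adds to the loss.
Best response: produce nothing and absorb the $468 fixed cost.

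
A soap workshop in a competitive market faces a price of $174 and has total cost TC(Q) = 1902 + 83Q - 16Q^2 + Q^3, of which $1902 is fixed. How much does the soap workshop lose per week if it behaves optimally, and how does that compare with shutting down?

Profit = -$212 at Q = 13

AVC = 83 - 16Q + Q^2 has its minimum $19 at Q = 8; price $174 clears that bar, so the firm operates.
MC = 83 - 32Q + 3Q^2. Setting P = MC and taking the root on the rising branch gives Q* = 13.
TR = 174·13 = 2262. TC = 1902 + 572 = 2474. Profit = 2262 − 2474 = -$212.
That loss of $212 beats the $1902 the firm would lose by shutting down; producing recovers $1690 of fixed cost.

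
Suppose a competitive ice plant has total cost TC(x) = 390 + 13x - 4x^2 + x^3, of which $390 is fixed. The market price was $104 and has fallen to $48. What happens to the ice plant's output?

AVC = 13 - 4x + x^2, minimized at x = 2 where min AVC = $9. MC = 13 - 8x + 3x^2.
With P = $104 above the shutdown price, P = MC gives x = 7.
At P = $48 ≥ min AVC, set P = MC: x = 5. The firm stays open but cuts output.

Output falls from 7 to 5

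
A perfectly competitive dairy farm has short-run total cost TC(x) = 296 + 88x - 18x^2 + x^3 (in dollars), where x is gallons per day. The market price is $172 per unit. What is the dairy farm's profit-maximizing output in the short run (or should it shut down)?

Strip out fixed cost: VC = 88x - 18x^2 + x^3. Then AVC = 88 - 18x + x^2 and MC = 88 - 36x + 3x^2.
The AVC parabola has its vertex at x = 18/2 = 9, where AVC = 88 - 18·9 + 9^2 = $7.
Since P = $172 ≥ min AVC = $7, price covers variable cost and the firm should produce.
Set P = MC: 172 = 88 - 36x + 3x^2 → -84 - 36x + 3x^2 = 0. The roots are x = -2 and x = 14; the profit-maximizing output is on the rising part of MC, so x* = 14.
Check: AVC at x = 14 is $32 ≤ P, so revenue covers variable cost.
Profit = P·x − TC = 172·14 − 744 = $1664.

Produce at x = 14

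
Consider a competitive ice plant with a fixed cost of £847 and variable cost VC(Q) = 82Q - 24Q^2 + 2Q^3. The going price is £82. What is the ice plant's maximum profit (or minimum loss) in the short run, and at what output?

Profit = -£335 at Q = 8

AVC = 82 - 24Q + 2Q^2; min AVC = £10 at Q = 6. Since P = £82 ≥ min AVC, the firm produces.
With MC = 82 - 48Q + 6Q^2, P = MC on the upward-sloping part at Q* = 8.
TR = 82·8 = 656. TC = 847 + 144 = 991. Profit = 656 − 991 = -£335.
That loss of £335 beats the £847 the firm would lose by shutting down; producing recovers £512 of fixed cost.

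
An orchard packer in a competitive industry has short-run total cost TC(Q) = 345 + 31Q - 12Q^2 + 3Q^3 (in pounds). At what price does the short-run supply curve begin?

The shutdown price is the minimum of AVC. VC = 31Q - 12Q^2 + 3Q^3, so AVC = 31 - 12Q + 3Q^2.
dAVC/dQ = -12 + 6Q = 0 gives Q = 2. min AVC = 31 - 12·2 + 3·2^2 = 19.
So the shutdown price is £19.

£19 per unit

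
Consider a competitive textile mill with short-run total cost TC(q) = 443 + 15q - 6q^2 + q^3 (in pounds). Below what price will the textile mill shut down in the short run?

£6 per unit

The shutdown price is the minimum of AVC. VC = 15q - 6q^2 + q^3, so AVC = 15 - 6q + q^2.
At the minimum of AVC, MC = AVC. MC = 15 - 12q + 3q^2; setting MC = AVC gives 2q^2 - 6q = 0, so q = 3. min AVC = 6.
For P < £6 the firm produces nothing.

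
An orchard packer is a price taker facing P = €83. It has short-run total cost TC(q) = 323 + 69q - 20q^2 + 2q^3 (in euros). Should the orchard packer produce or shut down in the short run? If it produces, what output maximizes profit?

Produce at q = 7

From TC, MC = TC'(q) = 69 - 40q + 6q^2 and AVC = VC/q = 69 - 20q + 2q^2.
The AVC parabola has its vertex at q = 20/4 = 5, where AVC = 69 - 20·5 + 2·5^2 = €19.
Because €83 ≥ €19, revenue can cover variable cost; the firm operates.
Solving P = MC: -14 - 40q + 6q^2 = 0 ⇒ q = -1/3 or 7. On the upward-sloping branch, q* = 7.
Check: AVC at q = 7 is €27 ≤ P, so revenue covers variable cost.
Profit = P·q − TC = 83·7 − 512 = €69.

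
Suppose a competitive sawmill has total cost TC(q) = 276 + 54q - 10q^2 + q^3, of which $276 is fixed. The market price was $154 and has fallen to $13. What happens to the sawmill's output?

AVC = 54 - 10q + q^2, minimized at q = 5 where min AVC = $29. MC = 54 - 20q + 3q^2.
At P = $154 ≥ min AVC, set P = MC on the rising branch: q = 10.
At P = $13 < min AVC = $29, price no longer covers variable cost at any output, so the firm shuts down: q = 0.

Output falls from 10 to 0 (the firm shuts down)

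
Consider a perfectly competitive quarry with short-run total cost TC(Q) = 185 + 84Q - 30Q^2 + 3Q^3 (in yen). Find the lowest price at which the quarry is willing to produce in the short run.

Short-run supply begins at min AVC. From VC = 84Q - 30Q^2 + 3Q^3, AVC = 84 - 30Q + 3Q^2.
dAVC/dQ = -30 + 6Q = 0 gives Q = 5. min AVC = 84 - 30·5 + 3·5^2 = 9.
For P < ¥9 the firm produces nothing.

¥9 per unit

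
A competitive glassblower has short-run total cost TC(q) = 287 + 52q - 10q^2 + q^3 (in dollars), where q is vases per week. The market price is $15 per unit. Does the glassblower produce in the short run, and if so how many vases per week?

Variable cost is VC = 52q - 10q^2 + q^3, so AVC = VC/q = 52 - 10q + q^2 and MC = dTC/dq = 52 - 20q + 3q^2.
AVC is minimized where dAVC/dq = -10 + 2q = 0, at q = 5; min AVC = 52 - 10·5 + 5^2 = $27.
With P < min AVC ($15 < $27), every unit sold adds to the loss.
Best response: produce nothing and absorb the $287 fixed cost.

Shut down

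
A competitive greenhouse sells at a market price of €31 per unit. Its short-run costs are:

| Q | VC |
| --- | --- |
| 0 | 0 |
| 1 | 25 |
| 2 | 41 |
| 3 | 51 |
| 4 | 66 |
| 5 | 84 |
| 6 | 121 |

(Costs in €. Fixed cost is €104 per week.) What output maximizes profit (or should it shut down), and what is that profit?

Compute π = P·Q − TC at each output: Q=0: -104; Q=1: -98; Q=2: -83; Q=3: -62; Q=4: -46; Q=5: -33; Q=6: -39.
Profit is maximized at Q = 5. AVC there is 84/5 = €16.80 ≤ P, so producing beats shutting down (which would give -€104).

Q = 5; profit = -€33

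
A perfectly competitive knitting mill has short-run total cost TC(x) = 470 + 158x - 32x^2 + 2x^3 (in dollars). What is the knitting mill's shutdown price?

The firm shuts down when price falls below the minimum of average variable cost. AVC = VC/x = 158 - 32x + 2x^2.
At the minimum of AVC, MC = AVC. MC = 158 - 64x + 6x^2; setting MC = AVC gives 4x^2 - 32x = 0, so x = 8. min AVC = 30.
So the shutdown price is $30.

$30 per unit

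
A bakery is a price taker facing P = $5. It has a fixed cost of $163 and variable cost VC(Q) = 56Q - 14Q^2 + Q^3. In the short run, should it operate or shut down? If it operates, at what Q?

From TC, MC = TC'(Q) = 56 - 28Q + 3Q^2 and AVC = VC/Q = 56 - 14Q + Q^2.
AVC hits its minimum where MC = AVC, at Q = 7, giving min AVC = 56 - 14·7 + 7^2 = $7.
P = $5 lies below min AVC = $7; no output level covers variable cost.
Shutting down limits the loss to fixed cost, $163.

Shut down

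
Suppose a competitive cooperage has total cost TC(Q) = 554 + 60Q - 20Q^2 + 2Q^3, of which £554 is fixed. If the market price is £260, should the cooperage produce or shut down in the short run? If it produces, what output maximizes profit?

Produce at Q = 10

Strip out fixed cost: VC = 60Q - 20Q^2 + 2Q^3. Then AVC = 60 - 20Q + 2Q^2 and MC = 60 - 40Q + 6Q^2.
AVC is minimized where dAVC/dQ = -20 + 4Q = 0, at Q = 5; min AVC = 60 - 20·5 + 2·5^2 = £10.
P = £260 exceeds min AVC = £10, so the firm stays open.
Set P = MC: 260 = 60 - 40Q + 6Q^2 → -200 - 40Q + 6Q^2 = 0. The roots are Q = -10/3 and Q = 10; the profit-maximizing output is on the rising part of MC, so Q* = 10.
Check: AVC at Q = 10 is £60 ≤ P, so revenue covers variable cost.
Profit = P·Q − TC = 260·10 − 1154 = £1446.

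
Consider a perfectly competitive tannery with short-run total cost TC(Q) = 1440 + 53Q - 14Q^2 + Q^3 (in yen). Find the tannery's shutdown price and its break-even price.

Shutdown price = ¥4; break-even price = ¥149

Shutdown price = min AVC. AVC = 53 - 14Q + Q^2, with vertex at Q = 7 and minimum ¥4.
ATC = 1440/Q + 53 - 14Q + Q^2. Setting dATC/dQ = −1440/Q^2 − 14 + 2Q = 0 gives Q = 12 (since 2·12^3 − 14·12^2 = 1440).
min ATC = 1440/12 + 53 − 14·12 + 12^2 = ¥149. That is the break-even price.
For ¥4 ≤ P < ¥149 the firm produces at a loss; below ¥4 it shuts down.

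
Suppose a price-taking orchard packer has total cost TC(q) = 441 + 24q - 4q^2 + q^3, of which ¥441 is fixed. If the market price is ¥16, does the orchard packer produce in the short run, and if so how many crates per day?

Shut down

Variable cost is VC = 24q - 4q^2 + q^3, so AVC = VC/q = 24 - 4q + q^2 and MC = dTC/dq = 24 - 8q + 3q^2.
AVC is minimized where dAVC/dq = -4 + 2q = 0, at q = 2; min AVC = 24 - 4·2 + 2^2 = ¥20.
P = ¥16 lies below min AVC = ¥20; no output level covers variable cost.
Shutting down limits the loss to fixed cost, ¥441.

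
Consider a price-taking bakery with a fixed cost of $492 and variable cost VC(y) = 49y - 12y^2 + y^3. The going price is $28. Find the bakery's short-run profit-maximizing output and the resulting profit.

Profit = -$394 at y = 7

AVC = 49 - 12y + y^2 has its minimum $13 at y = 6; price $28 clears that bar, so the firm operates.
With MC = 49 - 24y + 3y^2, P = MC on the upward-sloping part at y* = 7.
TR = 28·7 = 196. TC = 492 + 98 = 590. Profit = 196 − 590 = -$394.
That loss of $394 beats the $492 the firm would lose by shutting down; producing recovers $98 of fixed cost.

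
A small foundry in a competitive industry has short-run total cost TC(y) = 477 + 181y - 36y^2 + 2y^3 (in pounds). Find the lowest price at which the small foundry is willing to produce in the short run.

£19 per unit

The firm shuts down when price falls below the minimum of average variable cost. AVC = VC/y = 181 - 36y + 2y^2.
dAVC/dy = -36 + 4y = 0 gives y = 9. min AVC = 181 - 36·9 + 2·9^2 = 19.
The firm shuts down for any P below £19.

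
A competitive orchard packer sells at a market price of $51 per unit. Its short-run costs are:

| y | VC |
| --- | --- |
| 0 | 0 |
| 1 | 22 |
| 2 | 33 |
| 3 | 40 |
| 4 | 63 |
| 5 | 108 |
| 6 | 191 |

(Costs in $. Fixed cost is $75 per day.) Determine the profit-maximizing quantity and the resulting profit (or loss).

y = 5; profit = $72

Profit at each row (π = 51y − TC): y=0: -75; y=1: -46; y=2: -6; y=3: 38; y=4: 66; y=5: 72; y=6: 40.
Profit is maximized at y = 5. AVC there is 108/5 = $21.60 ≤ P, so producing beats shutting down (which would give -$75).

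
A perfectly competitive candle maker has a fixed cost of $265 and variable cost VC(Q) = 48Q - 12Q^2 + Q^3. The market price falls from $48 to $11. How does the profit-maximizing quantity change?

MC = 48 - 24Q + 3Q^2; the shutdown threshold is min AVC = $12 (at Q = 6).
With P = $48 above the shutdown price, P = MC gives Q = 8.
At P = $11 < min AVC = $12, price no longer covers variable cost at any output, so the firm shuts down: Q = 0.

Output falls from 8 to 0 (the firm shuts down)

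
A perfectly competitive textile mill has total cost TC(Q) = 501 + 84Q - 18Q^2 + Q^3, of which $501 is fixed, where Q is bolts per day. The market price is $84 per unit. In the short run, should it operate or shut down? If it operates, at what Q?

Produce at Q = 12

Strip out fixed cost: VC = 84Q - 18Q^2 + Q^3. Then AVC = 84 - 18Q + Q^2 and MC = 84 - 36Q + 3Q^2.
AVC hits its minimum where MC = AVC, at Q = 9, giving min AVC = 84 - 18·9 + 9^2 = $3.
Since P = $84 ≥ min AVC = $3, price covers variable cost and the firm should produce.
Set P = MC: 84 = 84 - 36Q + 3Q^2 → -36Q + 3Q^2 = 0. The roots are Q = 0 and Q = 12; the profit-maximizing output is on the rising part of MC, so Q* = 12.
Check: AVC at Q = 12 is $12 ≤ P, so revenue covers variable cost.
Profit = P·Q − TC = 84·12 − 645 = $363.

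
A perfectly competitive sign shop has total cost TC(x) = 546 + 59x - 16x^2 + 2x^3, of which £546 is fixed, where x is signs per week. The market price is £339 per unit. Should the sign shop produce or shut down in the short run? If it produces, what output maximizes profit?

Produce at x = 10

Strip out fixed cost: VC = 59x - 16x^2 + 2x^3. Then AVC = 59 - 16x + 2x^2 and MC = 59 - 32x + 6x^2.
AVC hits its minimum where MC = AVC, at x = 4, giving min AVC = 59 - 16·4 + 2·4^2 = £27.
Since P = £339 ≥ min AVC = £27, price covers variable cost and the firm should produce.
Solving P = MC: -280 - 32x + 6x^2 = 0 ⇒ x = -14/3 or 10. On the upward-sloping branch, x* = 10.
Check: AVC at x = 10 is £99 ≤ P, so revenue covers variable cost.
Profit = P·x − TC = 339·10 − 1536 = £1854.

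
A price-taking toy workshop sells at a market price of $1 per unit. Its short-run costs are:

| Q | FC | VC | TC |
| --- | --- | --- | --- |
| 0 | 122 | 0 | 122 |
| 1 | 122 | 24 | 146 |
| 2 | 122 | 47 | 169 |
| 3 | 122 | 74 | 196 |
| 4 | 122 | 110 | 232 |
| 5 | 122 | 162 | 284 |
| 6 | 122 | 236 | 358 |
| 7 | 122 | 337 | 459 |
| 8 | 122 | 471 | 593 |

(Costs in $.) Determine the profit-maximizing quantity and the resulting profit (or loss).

Compute π = P·Q − TC at each output: Q=0: -122; Q=1: -145; Q=2: -167; Q=3: -193; Q=4: -228; Q=5: -279; Q=6: -352; Q=7: -452; Q=8: -585.
Profit is highest at Q = 0. Equivalently, the lowest AVC in the table is 47/2 ≈ $23.50 at Q = 2, and P = $1 falls below it — price never covers variable cost, so the firm shuts down and loses only its fixed cost.

Q = 0 (shut down); profit = -$122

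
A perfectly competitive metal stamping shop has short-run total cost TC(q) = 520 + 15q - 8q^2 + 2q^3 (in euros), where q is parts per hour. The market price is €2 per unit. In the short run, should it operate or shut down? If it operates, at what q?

Variable cost is VC = 15q - 8q^2 + 2q^3, so AVC = VC/q = 15 - 8q + 2q^2 and MC = dTC/dq = 15 - 16q + 6q^2.
The AVC parabola has its vertex at q = 8/4 = 2, where AVC = 15 - 8·2 + 2·2^2 = €7.
With P < min AVC (€2 < €7), every unit sold adds to the loss.
Best response: produce nothing and absorb the €520 fixed cost.

Shut down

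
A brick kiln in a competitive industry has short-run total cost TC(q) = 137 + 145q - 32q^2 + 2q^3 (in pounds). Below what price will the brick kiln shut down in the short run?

The shutdown price is the minimum of AVC. VC = 145q - 32q^2 + 2q^3, so AVC = 145 - 32q + 2q^2.
At the minimum of AVC, MC = AVC. MC = 145 - 64q + 6q^2; setting MC = AVC gives 4q^2 - 32q = 0, so q = 8. min AVC = 17.
The firm shuts down for any P below £17.

£17 per unit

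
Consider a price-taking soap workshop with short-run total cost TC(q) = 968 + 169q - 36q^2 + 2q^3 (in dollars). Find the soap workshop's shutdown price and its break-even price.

Shutdown price = min AVC. AVC = 169 - 36q + 2q^2, with vertex at q = 9 and minimum $7.
ATC = 968/q + 169 - 36q + 2q^2. Setting dATC/dq = −968/q^2 − 36 + 4q = 0 gives q = 11 (since 4·11^3 − 36·11^2 = 968).
min ATC = 968/11 + 169 − 36·11 + 2·11^2 = $103. That is the break-even price.
Between these two prices the firm operates at a loss; above $103 it earns a profit.

Shutdown price = $7; break-even price = $103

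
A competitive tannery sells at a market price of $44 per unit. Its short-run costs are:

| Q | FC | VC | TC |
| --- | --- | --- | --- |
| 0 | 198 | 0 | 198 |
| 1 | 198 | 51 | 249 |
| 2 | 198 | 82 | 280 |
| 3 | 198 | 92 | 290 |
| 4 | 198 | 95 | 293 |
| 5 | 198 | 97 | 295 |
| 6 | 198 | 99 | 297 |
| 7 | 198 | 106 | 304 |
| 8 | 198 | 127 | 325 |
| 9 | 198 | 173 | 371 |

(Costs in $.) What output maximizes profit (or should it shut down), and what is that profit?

Q = 8; profit = $27

Tabulate TR − TC: Q=0: -198; Q=1: -205; Q=2: -192; Q=3: -158; Q=4: -117; Q=5: -75; Q=6: -33; Q=7: 4; Q=8: 27; Q=9: 25.
Profit is maximized at Q = 8. AVC there is 127/8 = $15.88 ≤ P, so producing beats shutting down (which would give -$198).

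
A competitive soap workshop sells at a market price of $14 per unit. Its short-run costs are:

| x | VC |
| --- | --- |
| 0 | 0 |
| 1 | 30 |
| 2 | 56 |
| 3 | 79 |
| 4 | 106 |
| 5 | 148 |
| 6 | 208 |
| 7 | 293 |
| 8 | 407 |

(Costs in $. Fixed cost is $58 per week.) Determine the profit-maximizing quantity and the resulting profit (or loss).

Profit at each row (π = 14x − TC): x=0: -58; x=1: -74; x=2: -86; x=3: -95; x=4: -108; x=5: -136; x=6: -182; x=7: -253; x=8: -353.
Profit is highest at x = 0. Equivalently, the lowest AVC in the table is 79/3 ≈ $26.33 at x = 3, and P = $14 falls below it — price never covers variable cost, so the firm shuts down and loses only its fixed cost.

x = 0 (shut down); profit = -$58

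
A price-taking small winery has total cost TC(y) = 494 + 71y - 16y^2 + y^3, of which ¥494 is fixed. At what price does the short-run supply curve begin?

¥7 per unit

The firm shuts down when price falls below the minimum of average variable cost. AVC = VC/y = 71 - 16y + y^2.
dAVC/dy = -16 + 2y = 0 gives y = 8. min AVC = 71 - 16·8 + 8^2 = 7.
The firm shuts down for any P below ¥7.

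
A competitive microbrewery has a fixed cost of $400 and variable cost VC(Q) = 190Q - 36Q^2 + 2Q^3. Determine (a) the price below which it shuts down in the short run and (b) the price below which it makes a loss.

Shutdown price = min AVC. AVC = 190 - 36Q + 2Q^2, with vertex at Q = 9 and minimum $28.
ATC = 400/Q + 190 - 36Q + 2Q^2. Setting dATC/dQ = −400/Q^2 − 36 + 4Q = 0 gives Q = 10 (since 4·10^3 − 36·10^2 = 400).
min ATC = 400/10 + 190 − 36·10 + 2·10^2 = $70. That is the break-even price.
For $28 ≤ P < $70 the firm produces at a loss; below $28 it shuts down.

Shutdown price = $28; break-even price = $70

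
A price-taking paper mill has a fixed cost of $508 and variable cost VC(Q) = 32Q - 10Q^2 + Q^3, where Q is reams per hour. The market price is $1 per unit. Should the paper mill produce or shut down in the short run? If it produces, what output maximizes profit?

Variable cost is VC = 32Q - 10Q^2 + Q^3, so AVC = VC/Q = 32 - 10Q + Q^2 and MC = dTC/dQ = 32 - 20Q + 3Q^2.
AVC is minimized where dAVC/dQ = -10 + 2Q = 0, at Q = 5; min AVC = 32 - 10·5 + 5^2 = $7.
With P < min AVC ($1 < $7), every unit sold adds to the loss.
Shutting down limits the loss to fixed cost, $508.

Shut down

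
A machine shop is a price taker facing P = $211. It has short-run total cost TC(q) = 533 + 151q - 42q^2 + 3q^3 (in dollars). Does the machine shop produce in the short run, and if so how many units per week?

From TC, MC = TC'(q) = 151 - 84q + 9q^2 and AVC = VC/q = 151 - 42q + 3q^2.
The AVC parabola has its vertex at q = 42/6 = 7, where AVC = 151 - 42·7 + 3·7^2 = $4.
Because $211 ≥ $4, revenue can cover variable cost; the firm operates.
P = MC gives -60 - 84q + 9q^2 = 0, with roots -2/3 and 10. Take the larger (rising MC): q* = 10.
Check: AVC at q = 10 is $31 ≤ P, so revenue covers variable cost.
Profit = P·q − TC = 211·10 − 843 = $1267.

Produce at q = 10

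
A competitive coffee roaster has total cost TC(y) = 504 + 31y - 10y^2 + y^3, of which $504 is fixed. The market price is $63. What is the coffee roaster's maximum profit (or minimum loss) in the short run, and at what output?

Profit = -$120 at y = 8

AVC = 31 - 10y + y^2; min AVC = $6 at y = 5. Since P = $63 ≥ min AVC, the firm produces.
MC = 31 - 20y + 3y^2. Setting P = MC and taking the root on the rising branch gives y* = 8.
TR = 63·8 = 504. TC = 504 + 120 = 624. Profit = 504 − 624 = -$120.
That loss of $120 beats the $504 the firm would lose by shutting down; producing recovers $384 of fixed cost.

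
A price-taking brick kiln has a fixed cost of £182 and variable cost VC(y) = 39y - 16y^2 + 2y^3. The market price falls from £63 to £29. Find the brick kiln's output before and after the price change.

Output falls from 6 to 5

MC = 39 - 32y + 6y^2; the shutdown threshold is min AVC = £7 (at y = 4).
With P = £63 above the shutdown price, P = MC gives y = 6.
At P = £29 ≥ min AVC, set P = MC: y = 5. The firm stays open but cuts output.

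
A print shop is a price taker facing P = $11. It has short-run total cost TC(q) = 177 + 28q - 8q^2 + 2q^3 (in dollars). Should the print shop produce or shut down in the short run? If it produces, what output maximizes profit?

Variable cost is VC = 28q - 8q^2 + 2q^3, so AVC = VC/q = 28 - 8q + 2q^2 and MC = dTC/dq = 28 - 16q + 6q^2.
AVC hits its minimum where MC = AVC, at q = 2, giving min AVC = 28 - 8·2 + 2·2^2 = $20.
With P < min AVC ($11 < $20), every unit sold adds to the loss.
Shutting down limits the loss to fixed cost, $177.

Shut down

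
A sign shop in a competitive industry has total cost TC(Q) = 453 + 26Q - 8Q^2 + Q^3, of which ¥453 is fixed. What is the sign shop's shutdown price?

¥10 per unit

The firm shuts down when price falls below the minimum of average variable cost. AVC = VC/Q = 26 - 8Q + Q^2.
dAVC/dQ = -8 + 2Q = 0 gives Q = 4. min AVC = 26 - 8·4 + 4^2 = 10.
So the shutdown price is ¥10.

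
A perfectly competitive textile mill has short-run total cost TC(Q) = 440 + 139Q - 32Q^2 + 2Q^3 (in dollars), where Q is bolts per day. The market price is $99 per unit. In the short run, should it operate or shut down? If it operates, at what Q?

Variable cost is VC = 139Q - 32Q^2 + 2Q^3, so AVC = VC/Q = 139 - 32Q + 2Q^2 and MC = dTC/dQ = 139 - 64Q + 6Q^2.
AVC hits its minimum where MC = AVC, at Q = 8, giving min AVC = 139 - 32·8 + 2·8^2 = $11.
Because $99 ≥ $11, revenue can cover variable cost; the firm operates.
Solving P = MC: 40 - 64Q + 6Q^2 = 0 ⇒ Q = 2/3 or 10. On the upward-sloping branch, Q* = 10.
Check: AVC at Q = 10 is $19 ≤ P, so revenue covers variable cost.
Profit = P·Q − TC = 99·10 − 630 = $360.

Produce at Q = 10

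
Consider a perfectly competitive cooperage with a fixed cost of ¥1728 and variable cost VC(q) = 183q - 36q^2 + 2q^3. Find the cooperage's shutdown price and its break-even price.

Shutdown price = ¥21; break-even price = ¥183

Shutdown price = min AVC. AVC = 183 - 36q + 2q^2, with vertex at q = 9 and minimum ¥21.
ATC = 1728/q + 183 - 36q + 2q^2. Setting dATC/dq = −1728/q^2 − 36 + 4q = 0 gives q = 12 (since 4·12^3 − 36·12^2 = 1728).
min ATC = 1728/12 + 183 − 36·12 + 2·12^2 = ¥183. That is the break-even price.
Between these two prices the firm operates at a loss; above ¥183 it earns a profit.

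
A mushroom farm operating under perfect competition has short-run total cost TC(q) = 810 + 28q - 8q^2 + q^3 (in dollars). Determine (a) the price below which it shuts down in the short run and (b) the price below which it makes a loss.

Shutdown price = $12; break-even price = $127

Shutdown price = min AVC. AVC = 28 - 8q + q^2, with vertex at q = 4 and minimum $12.
ATC = 810/q + 28 - 8q + q^2. Setting dATC/dq = −810/q^2 − 8 + 2q = 0 gives q = 9 (since 2·9^3 − 8·9^2 = 810).
min ATC = 810/9 + 28 − 8·9 + 9^2 = $127. That is the break-even price.
For $12 ≤ P < $127 the firm produces at a loss; below $12 it shuts down.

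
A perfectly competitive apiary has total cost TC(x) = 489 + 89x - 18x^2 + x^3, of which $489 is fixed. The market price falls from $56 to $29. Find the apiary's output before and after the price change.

Output falls from 11 to 10

MC = 89 - 36x + 3x^2; the shutdown threshold is min AVC = $8 (at x = 9).
At P = $56 ≥ min AVC, set P = MC on the rising branch: x = 11.
At P = $29 ≥ min AVC, set P = MC: x = 10. The firm stays open but cuts output.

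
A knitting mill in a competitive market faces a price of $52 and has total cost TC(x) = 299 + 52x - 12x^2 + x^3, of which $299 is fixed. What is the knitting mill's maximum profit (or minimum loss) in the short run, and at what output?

AVC = 52 - 12x + x^2 has its minimum $16 at x = 6; price $52 clears that bar, so the firm operates.
With MC = 52 - 24x + 3x^2, P = MC on the upward-sloping part at x* = 8.
TR = 52·8 = 416. TC = 299 + 160 = 459. Profit = 416 − 459 = -$43.
By producing, the firm covers all variable cost plus $256 of fixed cost; shutting down would lose the full $299.

Profit = -$43 at x = 8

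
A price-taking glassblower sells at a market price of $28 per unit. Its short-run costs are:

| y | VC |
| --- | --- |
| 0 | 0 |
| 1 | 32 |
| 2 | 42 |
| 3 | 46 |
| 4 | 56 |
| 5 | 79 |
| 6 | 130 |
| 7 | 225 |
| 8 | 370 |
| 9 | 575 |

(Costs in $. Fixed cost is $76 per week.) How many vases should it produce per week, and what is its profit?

y = 5; profit = -$15

Tabulate TR − TC: y=0: -76; y=1: -80; y=2: -62; y=3: -38; y=4: -20; y=5: -15; y=6: -38; y=7: -105; y=8: -222; y=9: -399.
Profit is maximized at y = 5. AVC there is 79/5 = $15.80 ≤ P, so producing beats shutting down (which would give -$76).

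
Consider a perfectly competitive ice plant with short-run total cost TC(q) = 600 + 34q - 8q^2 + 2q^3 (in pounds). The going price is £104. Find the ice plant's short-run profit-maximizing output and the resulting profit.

AVC = 34 - 8q + 2q^2 has its minimum £26 at q = 2; price £104 clears that bar, so the firm operates.
MC = 34 - 16q + 6q^2. Setting P = MC and taking the root on the rising branch gives q* = 5.
TR = 104·5 = 520. TC = 600 + 220 = 820. Profit = 520 − 820 = -£300.
Shutting down would mean losing the fixed cost of £600, so operating at a loss of £300 is better by £300.

Profit = -£300 at q = 5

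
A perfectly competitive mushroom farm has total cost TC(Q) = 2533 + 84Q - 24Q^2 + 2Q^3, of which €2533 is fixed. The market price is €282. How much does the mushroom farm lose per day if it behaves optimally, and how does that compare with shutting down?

AVC = 84 - 24Q + 2Q^2; min AVC = €12 at Q = 6. Since P = €282 ≥ min AVC, the firm produces.
With MC = 84 - 48Q + 6Q^2, P = MC on the upward-sloping part at Q* = 11.
TR = 282·11 = 3102. TC = 2533 + 682 = 3215. Profit = 3102 − 3215 = -€113.
Shutting down would mean losing the fixed cost of €2533, so operating at a loss of €113 is better by €2420.

Profit = -€113 at Q = 11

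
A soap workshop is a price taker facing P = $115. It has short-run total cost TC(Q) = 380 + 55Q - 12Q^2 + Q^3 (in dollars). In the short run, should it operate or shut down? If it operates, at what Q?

Produce at Q = 10

Strip out fixed cost: VC = 55Q - 12Q^2 + Q^3. Then AVC = 55 - 12Q + Q^2 and MC = 55 - 24Q + 3Q^2.
The AVC parabola has its vertex at Q = 12/2 = 6, where AVC = 55 - 12·6 + 6^2 = $19.
P = $115 exceeds min AVC = $19, so the firm stays open.
P = MC gives -60 - 24Q + 3Q^2 = 0, with roots -2 and 10. Take the larger (rising MC): Q* = 10.
Check: AVC at Q = 10 is $35 ≤ P, so revenue covers variable cost.
Profit = P·Q − TC = 115·10 − 730 = $420.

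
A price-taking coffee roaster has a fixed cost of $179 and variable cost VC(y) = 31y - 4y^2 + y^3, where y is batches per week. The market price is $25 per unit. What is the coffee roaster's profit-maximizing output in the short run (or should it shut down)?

Shut down

From TC, MC = TC'(y) = 31 - 8y + 3y^2 and AVC = VC/y = 31 - 4y + y^2.
AVC hits its minimum where MC = AVC, at y = 2, giving min AVC = 31 - 4·2 + 2^2 = $27.
With P < min AVC ($25 < $27), every unit sold adds to the loss.
The firm minimizes its loss by shutting down and losing only its fixed cost of $179.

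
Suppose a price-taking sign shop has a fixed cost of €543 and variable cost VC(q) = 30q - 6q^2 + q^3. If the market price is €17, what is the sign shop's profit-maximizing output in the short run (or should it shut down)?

From TC, MC = TC'(q) = 30 - 12q + 3q^2 and AVC = VC/q = 30 - 6q + q^2.
AVC hits its minimum where MC = AVC, at q = 3, giving min AVC = 30 - 6·3 + 3^2 = €21.
With P < min AVC (€17 < €21), every unit sold adds to the loss.
Best response: produce nothing and absorb the €543 fixed cost.

Shut down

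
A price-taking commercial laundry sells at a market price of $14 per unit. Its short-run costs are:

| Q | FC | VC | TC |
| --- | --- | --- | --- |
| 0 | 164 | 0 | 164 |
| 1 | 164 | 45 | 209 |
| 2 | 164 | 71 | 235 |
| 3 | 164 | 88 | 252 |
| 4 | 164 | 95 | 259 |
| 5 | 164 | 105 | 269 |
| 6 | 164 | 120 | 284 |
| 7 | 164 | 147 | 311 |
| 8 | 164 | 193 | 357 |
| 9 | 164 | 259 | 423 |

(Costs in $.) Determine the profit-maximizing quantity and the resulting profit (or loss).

Tabulate TR − TC: Q=0: -164; Q=1: -195; Q=2: -207; Q=3: -210; Q=4: -203; Q=5: -199; Q=6: -200; Q=7: -213; Q=8: -245; Q=9: -297.
Profit is highest at Q = 0. Equivalently, the lowest AVC in the table is 120/6 ≈ $20 at Q = 6, and P = $14 falls below it — price never covers variable cost, so the firm shuts down and loses only its fixed cost.

Q = 0 (shut down); profit = -$164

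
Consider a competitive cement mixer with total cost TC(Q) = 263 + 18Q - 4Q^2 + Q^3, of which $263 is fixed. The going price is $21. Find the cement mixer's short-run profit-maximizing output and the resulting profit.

Profit = -$245 at Q = 3

AVC = 18 - 4Q + Q^2 has its minimum $14 at Q = 2; price $21 clears that bar, so the firm operates.
MC = 18 - 8Q + 3Q^2. Setting P = MC and taking the root on the rising branch gives Q* = 3.
TR = 21·3 = 63. TC = 263 + 45 = 308. Profit = 63 − 308 = -$245.
Shutting down would mean losing the fixed cost of $263, so operating at a loss of $245 is better by $18.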